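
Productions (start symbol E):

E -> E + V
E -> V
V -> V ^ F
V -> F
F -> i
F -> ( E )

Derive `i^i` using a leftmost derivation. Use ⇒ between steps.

E⇒V⇒V^F⇒F^F⇒i^F⇒i^i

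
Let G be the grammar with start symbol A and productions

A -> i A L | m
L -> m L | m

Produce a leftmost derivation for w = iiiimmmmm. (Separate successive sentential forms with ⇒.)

A ⇒ iAL   [A -> i A L]
iAL ⇒ iiALL   [A -> i A L]
iiALL ⇒ iiiALLL   [A -> i A L]
iiiALLL ⇒ iiiiALLLL   [A -> i A L]
iiiiALLLL ⇒ iiiimLLLL   [A -> m]
iiiimLLLL ⇒ iiiimmLLL   [L -> m]
iiiimmLLL ⇒ iiiimmmLL   [L -> m]
iiiimmmLL ⇒ iiiimmmmL   [L -> m]
iiiimmmmL ⇒ iiiimmmmm   [L -> m]

A⇒iAL⇒iiALL⇒iiiALLL⇒iiiiALLLL⇒iiiimLLLL⇒iiiimmLLL⇒iiiimmmLL⇒iiiimmmmL⇒iiiimmmmm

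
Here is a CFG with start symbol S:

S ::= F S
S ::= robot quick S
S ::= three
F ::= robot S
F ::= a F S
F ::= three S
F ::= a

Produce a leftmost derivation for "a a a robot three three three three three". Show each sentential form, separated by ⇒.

S ⇒ F S ⇒ a F S S ⇒ a a F S S S ⇒ a a a F S S S S ⇒ a a a robot S S S S S ⇒ a a a robot three S S S S ⇒ a a a robot three three S S S ⇒ a a a robot three three three S S ⇒ a a a robot three three three three S ⇒ a a a robot three three three three three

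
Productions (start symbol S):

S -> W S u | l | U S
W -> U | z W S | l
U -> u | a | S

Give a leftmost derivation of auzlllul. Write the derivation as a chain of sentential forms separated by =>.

S => US => aS => aUS => aSS => aUSS => auSS => auWSuS => auzWSSuS => auzUSSuS => auzSSSuS => auzlSSuS => auzllSuS => auzllluS => auzlllul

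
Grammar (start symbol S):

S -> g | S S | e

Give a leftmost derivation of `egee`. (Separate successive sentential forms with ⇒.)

S ⇒ SS   [S -> S S]
SS ⇒ SSS   [S -> S S]
SSS ⇒ eSS   [S -> e]
eSS ⇒ egS   [S -> g]
egS ⇒ egSS   [S -> S S]
egSS ⇒ egeS   [S -> e]
egeS ⇒ egee   [S -> e]

S ⇒ SS ⇒ SSS ⇒ eSS ⇒ egS ⇒ egSS ⇒ egeS ⇒ egee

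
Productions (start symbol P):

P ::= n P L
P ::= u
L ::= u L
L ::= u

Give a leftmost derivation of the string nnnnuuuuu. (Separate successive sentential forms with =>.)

P => nPL => nnPLL => nnnPLLL => nnnnPLLLL => nnnnuLLLL => nnnnuuLLL => nnnnuuuLL => nnnnuuuuL => nnnnuuuuu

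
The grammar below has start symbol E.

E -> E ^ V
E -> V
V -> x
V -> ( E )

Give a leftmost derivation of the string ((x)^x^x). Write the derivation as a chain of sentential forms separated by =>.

E=>V=>(E)=>(E^V)=>(E^V^V)=>(V^V^V)=>((E)^V^V)=>((V)^V^V)=>((x)^V^V)=>((x)^x^V)=>((x)^x^x)

E => V   [E -> V]
V => (E)   [V -> ( E )]
(E) => (E^V)   [E -> E ^ V]
(E^V) => (E^V^V)   [E -> E ^ V]
(E^V^V) => (V^V^V)   [E -> V]
(V^V^V) => ((E)^V^V)   [V -> ( E )]
((E)^V^V) => ((V)^V^V)   [E -> V]
((V)^V^V) => ((x)^V^V)   [V -> x]
((x)^V^V) => ((x)^x^V)   [V -> x]
((x)^x^V) => ((x)^x^x)   [V -> x]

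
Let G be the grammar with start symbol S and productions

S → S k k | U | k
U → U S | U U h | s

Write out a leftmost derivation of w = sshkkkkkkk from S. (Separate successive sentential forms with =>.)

S => Skk => Skkkk => Ukkkk => USkkkk => USSkkkk => USSSkkkk => UUhSSSkkkk => sUhSSSkkkk => sshSSSkkkk => sshkSSkkkk => sshkkSkkkk => sshkkkkkkk

S => Skk   [S → S k k]
Skk => Skkkk   [S → S k k]
Skkkk => Ukkkk   [S → U]
Ukkkk => USkkkk   [U → U S]
USkkkk => USSkkkk   [U → U S]
USSkkkk => USSSkkkk   [U → U S]
USSSkkkk => UUhSSSkkkk   [U → U U h]
UUhSSSkkkk => sUhSSSkkkk   [U → s]
sUhSSSkkkk => sshSSSkkkk   [U → s]
sshSSSkkkk => sshkSSkkkk   [S → k]
sshkSSkkkk => sshkkSkkkk   [S → k]
sshkkSkkkk => sshkkkkkkk   [S → k]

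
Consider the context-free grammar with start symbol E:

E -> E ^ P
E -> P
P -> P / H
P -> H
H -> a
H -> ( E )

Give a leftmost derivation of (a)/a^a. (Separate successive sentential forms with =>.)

E=>E^P=>P^P=>P/H^P=>H/H^P=>(E)/H^P=>(P)/H^P=>(H)/H^P=>(a)/H^P=>(a)/a^P=>(a)/a^H=>(a)/a^a

E => E^P   [E -> E ^ P]
E^P => P^P   [E -> P]
P^P => P/H^P   [P -> P / H]
P/H^P => H/H^P   [P -> H]
H/H^P => (E)/H^P   [H -> ( E )]
(E)/H^P => (P)/H^P   [E -> P]
(P)/H^P => (H)/H^P   [P -> H]
(H)/H^P => (a)/H^P   [H -> a]
(a)/H^P => (a)/a^P   [H -> a]
(a)/a^P => (a)/a^H   [P -> H]
(a)/a^H => (a)/a^a   [H -> a]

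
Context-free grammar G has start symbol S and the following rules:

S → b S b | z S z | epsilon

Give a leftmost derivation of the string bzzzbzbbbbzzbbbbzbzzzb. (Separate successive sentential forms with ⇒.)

S ⇒ bSb   [S → b S b]
bSb ⇒ bzSzb   [S → z S z]
bzSzb ⇒ bzzSzzb   [S → z S z]
bzzSzzb ⇒ bzzzSzzzb   [S → z S z]
bzzzSzzzb ⇒ bzzzbSbzzzb   [S → b S b]
bzzzbSbzzzb ⇒ bzzzbzSzbzzzb   [S → z S z]
bzzzbzSzbzzzb ⇒ bzzzbzbSbzbzzzb   [S → b S b]
bzzzbzbSbzbzzzb ⇒ bzzzbzbbSbbzbzzzb   [S → b S b]
bzzzbzbbSbbzbzzzb ⇒ bzzzbzbbbSbbbzbzzzb   [S → b S b]
bzzzbzbbbSbbbzbzzzb ⇒ bzzzbzbbbbSbbbbzbzzzb   [S → b S b]
bzzzbzbbbbSbbbbzbzzzb ⇒ bzzzbzbbbbzSzbbbbzbzzzb   [S → z S z]
bzzzbzbbbbzSzbbbbzbzzzb ⇒ bzzzbzbbbbzzbbbbzbzzzb   [S → epsilon]

S⇒bSb⇒bzSzb⇒bzzSzzb⇒bzzzSzzzb⇒bzzzbSbzzzb⇒bzzzbzSzbzzzb⇒bzzzbzbSbzbzzzb⇒bzzzbzbbSbbzbzzzb⇒bzzzbzbbbSbbbzbzzzb⇒bzzzbzbbbbSbbbbzbzzzb⇒bzzzbzbbbbzSzbbbbzbzzzb⇒bzzzbzbbbbzzbbbbzbzzzb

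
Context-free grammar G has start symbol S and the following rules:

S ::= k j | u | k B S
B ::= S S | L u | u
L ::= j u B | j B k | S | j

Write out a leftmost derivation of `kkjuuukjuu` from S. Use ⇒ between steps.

S⇒kBS⇒kSSS⇒kkBSSS⇒kkLuSSS⇒kkjuBuSSS⇒kkjuuuSSS⇒kkjuuukjSS⇒kkjuuukjuS⇒kkjuuukjuu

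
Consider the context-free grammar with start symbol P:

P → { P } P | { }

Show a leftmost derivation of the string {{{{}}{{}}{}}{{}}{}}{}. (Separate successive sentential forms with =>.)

P => {P}P   [P → { P } P]
{P}P => {{P}P}P   [P → { P } P]
{{P}P}P => {{{P}P}P}P   [P → { P } P]
{{{P}P}P}P => {{{{}}P}P}P   [P → { }]
{{{{}}P}P}P => {{{{}}{P}P}P}P   [P → { P } P]
{{{{}}{P}P}P}P => {{{{}}{{}}P}P}P   [P → { }]
{{{{}}{{}}P}P}P => {{{{}}{{}}{}}P}P   [P → { }]
{{{{}}{{}}{}}P}P => {{{{}}{{}}{}}{P}P}P   [P → { P } P]
{{{{}}{{}}{}}{P}P}P => {{{{}}{{}}{}}{{}}P}P   [P → { }]
{{{{}}{{}}{}}{{}}P}P => {{{{}}{{}}{}}{{}}{}}P   [P → { }]
{{{{}}{{}}{}}{{}}{}}P => {{{{}}{{}}{}}{{}}{}}{}   [P → { }]

P=>{P}P=>{{P}P}P=>{{{P}P}P}P=>{{{{}}P}P}P=>{{{{}}{P}P}P}P=>{{{{}}{{}}P}P}P=>{{{{}}{{}}{}}P}P=>{{{{}}{{}}{}}{P}P}P=>{{{{}}{{}}{}}{{}}P}P=>{{{{}}{{}}{}}{{}}{}}P=>{{{{}}{{}}{}}{{}}{}}{}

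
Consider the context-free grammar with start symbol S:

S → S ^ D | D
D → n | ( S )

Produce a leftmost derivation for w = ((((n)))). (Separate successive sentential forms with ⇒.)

S ⇒ D   [S → D]
D ⇒ (S)   [D → ( S )]
(S) ⇒ (D)   [S → D]
(D) ⇒ ((S))   [D → ( S )]
((S)) ⇒ ((D))   [S → D]
((D)) ⇒ (((S)))   [D → ( S )]
(((S))) ⇒ (((D)))   [S → D]
(((D))) ⇒ ((((S))))   [D → ( S )]
((((S)))) ⇒ ((((D))))   [S → D]
((((D)))) ⇒ ((((n))))   [D → n]

S ⇒ D ⇒ (S) ⇒ (D) ⇒ ((S)) ⇒ ((D)) ⇒ (((S))) ⇒ (((D))) ⇒ ((((S)))) ⇒ ((((D)))) ⇒ ((((n))))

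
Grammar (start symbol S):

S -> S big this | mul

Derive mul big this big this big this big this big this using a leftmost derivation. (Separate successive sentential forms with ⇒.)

S ⇒ S big this ⇒ S big this big this ⇒ S big this big this big this ⇒ S big this big this big this big this ⇒ S big this big this big this big this big this ⇒ mul big this big this big this big this big this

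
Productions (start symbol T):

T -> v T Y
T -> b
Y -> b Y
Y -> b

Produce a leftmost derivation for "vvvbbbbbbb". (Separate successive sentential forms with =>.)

T => vTY => vvTYY => vvvTYYY => vvvbYYY => vvvbbYY => vvvbbbYY => vvvbbbbY => vvvbbbbbY => vvvbbbbbbY => vvvbbbbbbb

T => vTY   [T -> v T Y]
vTY => vvTYY   [T -> v T Y]
vvTYY => vvvTYYY   [T -> v T Y]
vvvTYYY => vvvbYYY   [T -> b]
vvvbYYY => vvvbbYY   [Y -> b]
vvvbbYY => vvvbbbYY   [Y -> b Y]
vvvbbbYY => vvvbbbbY   [Y -> b]
vvvbbbbY => vvvbbbbbY   [Y -> b Y]
vvvbbbbbY => vvvbbbbbbY   [Y -> b Y]
vvvbbbbbbY => vvvbbbbbbb   [Y -> b]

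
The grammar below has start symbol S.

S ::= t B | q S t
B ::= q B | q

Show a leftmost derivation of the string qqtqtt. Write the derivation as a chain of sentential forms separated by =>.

S=>qSt=>qqStt=>qqtBtt=>qqtqtt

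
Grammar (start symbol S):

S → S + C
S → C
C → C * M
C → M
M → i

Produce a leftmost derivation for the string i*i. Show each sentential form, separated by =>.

S => C => C*M => M*M => i*M => i*i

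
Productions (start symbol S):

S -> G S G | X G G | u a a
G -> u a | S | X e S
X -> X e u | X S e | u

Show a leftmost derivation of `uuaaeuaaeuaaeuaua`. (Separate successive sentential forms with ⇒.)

S ⇒ XGG ⇒ XSeGG ⇒ XSeSeGG ⇒ XSeSeSeGG ⇒ uSeSeSeGG ⇒ uuaaeSeSeGG ⇒ uuaaeuaaeSeGG ⇒ uuaaeuaaeuaaeGG ⇒ uuaaeuaaeuaaeuaG ⇒ uuaaeuaaeuaaeuaua

S ⇒ XGG   [S -> X G G]
XGG ⇒ XSeGG   [X -> X S e]
XSeGG ⇒ XSeSeGG   [X -> X S e]
XSeSeGG ⇒ XSeSeSeGG   [X -> X S e]
XSeSeSeGG ⇒ uSeSeSeGG   [X -> u]
uSeSeSeGG ⇒ uuaaeSeSeGG   [S -> u a a]
uuaaeSeSeGG ⇒ uuaaeuaaeSeGG   [S -> u a a]
uuaaeuaaeSeGG ⇒ uuaaeuaaeuaaeGG   [S -> u a a]
uuaaeuaaeuaaeGG ⇒ uuaaeuaaeuaaeuaG   [G -> u a]
uuaaeuaaeuaaeuaG ⇒ uuaaeuaaeuaaeuaua   [G -> u a]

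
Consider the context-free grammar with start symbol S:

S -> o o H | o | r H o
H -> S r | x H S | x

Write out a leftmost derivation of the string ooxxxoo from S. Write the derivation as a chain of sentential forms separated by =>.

S => ooH => ooxHS => ooxxHSS => ooxxxSS => ooxxxoS => ooxxxoo

S => ooH   [S -> o o H]
ooH => ooxHS   [H -> x H S]
ooxHS => ooxxHSS   [H -> x H S]
ooxxHSS => ooxxxSS   [H -> x]
ooxxxSS => ooxxxoS   [S -> o]
ooxxxoS => ooxxxoo   [S -> o]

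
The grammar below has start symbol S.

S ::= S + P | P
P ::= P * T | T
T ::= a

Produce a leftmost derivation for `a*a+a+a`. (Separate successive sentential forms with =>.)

S => S+P => S+P+P => P+P+P => P*T+P+P => T*T+P+P => a*T+P+P => a*a+P+P => a*a+T+P => a*a+a+P => a*a+a+T => a*a+a+a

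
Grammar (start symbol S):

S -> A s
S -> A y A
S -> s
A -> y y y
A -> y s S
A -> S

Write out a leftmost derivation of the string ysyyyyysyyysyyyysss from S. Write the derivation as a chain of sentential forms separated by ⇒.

S⇒As⇒ysSs⇒ysAss⇒ysSss⇒ysAyAss⇒ysyyyyAss⇒ysyyyyysSss⇒ysyyyyysAsss⇒ysyyyyysSsss⇒ysyyyyysAyAsss⇒ysyyyyysSyAsss⇒ysyyyyysAsyAsss⇒ysyyyyysyyysyAsss⇒ysyyyyysyyysyyyysss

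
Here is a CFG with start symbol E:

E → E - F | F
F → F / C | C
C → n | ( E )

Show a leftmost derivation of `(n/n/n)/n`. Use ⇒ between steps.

E ⇒ F   [E → F]
F ⇒ F/C   [F → F / C]
F/C ⇒ C/C   [F → C]
C/C ⇒ (E)/C   [C → ( E )]
(E)/C ⇒ (F)/C   [E → F]
(F)/C ⇒ (F/C)/C   [F → F / C]
(F/C)/C ⇒ (F/C/C)/C   [F → F / C]
(F/C/C)/C ⇒ (C/C/C)/C   [F → C]
(C/C/C)/C ⇒ (n/C/C)/C   [C → n]
(n/C/C)/C ⇒ (n/n/C)/C   [C → n]
(n/n/C)/C ⇒ (n/n/n)/C   [C → n]
(n/n/n)/C ⇒ (n/n/n)/n   [C → n]

E ⇒ F ⇒ F/C ⇒ C/C ⇒ (E)/C ⇒ (F)/C ⇒ (F/C)/C ⇒ (F/C/C)/C ⇒ (C/C/C)/C ⇒ (n/C/C)/C ⇒ (n/n/C)/C ⇒ (n/n/n)/C ⇒ (n/n/n)/n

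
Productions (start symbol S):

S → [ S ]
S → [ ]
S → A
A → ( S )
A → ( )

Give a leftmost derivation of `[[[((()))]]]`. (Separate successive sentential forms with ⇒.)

S⇒[S]⇒[[S]]⇒[[[S]]]⇒[[[A]]]⇒[[[(S)]]]⇒[[[(A)]]]⇒[[[((S))]]]⇒[[[((A))]]]⇒[[[((()))]]]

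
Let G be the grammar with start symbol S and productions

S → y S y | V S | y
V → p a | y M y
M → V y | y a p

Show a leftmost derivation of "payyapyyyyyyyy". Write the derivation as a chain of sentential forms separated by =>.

S => VS   [S → V S]
VS => paS   [V → p a]
paS => paVS   [S → V S]
paVS => payMyS   [V → y M y]
payMyS => payyapyS   [M → y a p]
payyapyS => payyapyySy   [S → y S y]
payyapyySy => payyapyyySyy   [S → y S y]
payyapyyySyy => payyapyyyySyyy   [S → y S y]
payyapyyyySyyy => payyapyyyyyyyy   [S → y]

S=>VS=>paS=>paVS=>payMyS=>payyapyS=>payyapyySy=>payyapyyySyy=>payyapyyyySyyy=>payyapyyyyyyyy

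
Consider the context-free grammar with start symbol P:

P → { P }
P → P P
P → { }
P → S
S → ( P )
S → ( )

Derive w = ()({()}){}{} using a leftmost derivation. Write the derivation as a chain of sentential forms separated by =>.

P => PP => PPP => SPP => ()PP => ()PPP => ()SPP => ()(P)PP => ()({P})PP => ()({S})PP => ()({()})PP => ()({()}){}P => ()({()}){}{}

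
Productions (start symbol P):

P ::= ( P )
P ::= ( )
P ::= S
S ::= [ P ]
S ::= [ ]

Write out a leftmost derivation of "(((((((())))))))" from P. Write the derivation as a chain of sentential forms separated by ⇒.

P ⇒ (P) ⇒ ((P)) ⇒ (((P))) ⇒ ((((P)))) ⇒ (((((P))))) ⇒ ((((((P)))))) ⇒ (((((((P))))))) ⇒ (((((((())))))))

P ⇒ (P)   [P ::= ( P )]
(P) ⇒ ((P))   [P ::= ( P )]
((P)) ⇒ (((P)))   [P ::= ( P )]
(((P))) ⇒ ((((P))))   [P ::= ( P )]
((((P)))) ⇒ (((((P)))))   [P ::= ( P )]
(((((P))))) ⇒ ((((((P))))))   [P ::= ( P )]
((((((P)))))) ⇒ (((((((P)))))))   [P ::= ( P )]
(((((((P))))))) ⇒ (((((((())))))))   [P ::= ( )]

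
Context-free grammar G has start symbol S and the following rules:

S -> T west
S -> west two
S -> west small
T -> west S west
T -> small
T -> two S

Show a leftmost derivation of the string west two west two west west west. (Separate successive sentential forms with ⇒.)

S ⇒ T west ⇒ west S west west ⇒ west T west west west ⇒ west two S west west west ⇒ west two west two west west west

S ⇒ T west   [S -> T west]
T west ⇒ west S west west   [T -> west S west]
west S west west ⇒ west T west west west   [S -> T west]
west T west west west ⇒ west two S west west west   [T -> two S]
west two S west west west ⇒ west two west two west west west   [S -> west two]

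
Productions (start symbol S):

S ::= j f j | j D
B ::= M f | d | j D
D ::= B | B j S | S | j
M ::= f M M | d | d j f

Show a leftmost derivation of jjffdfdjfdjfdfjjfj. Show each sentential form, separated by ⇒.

S ⇒ jD ⇒ jBjS ⇒ jjDjS ⇒ jjBjS ⇒ jjMfjS ⇒ jjfMMfjS ⇒ jjffMMMfjS ⇒ jjffdMMfjS ⇒ jjffdfMMMfjS ⇒ jjffdfdjfMMfjS ⇒ jjffdfdjfdjfMfjS ⇒ jjffdfdjfdjfdfjS ⇒ jjffdfdjfdjfdfjjfj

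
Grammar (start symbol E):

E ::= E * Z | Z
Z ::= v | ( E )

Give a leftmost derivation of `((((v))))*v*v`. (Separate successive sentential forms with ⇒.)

E ⇒ E*Z ⇒ E*Z*Z ⇒ Z*Z*Z ⇒ (E)*Z*Z ⇒ (Z)*Z*Z ⇒ ((E))*Z*Z ⇒ ((Z))*Z*Z ⇒ (((E)))*Z*Z ⇒ (((Z)))*Z*Z ⇒ ((((E))))*Z*Z ⇒ ((((Z))))*Z*Z ⇒ ((((v))))*Z*Z ⇒ ((((v))))*v*Z ⇒ ((((v))))*v*v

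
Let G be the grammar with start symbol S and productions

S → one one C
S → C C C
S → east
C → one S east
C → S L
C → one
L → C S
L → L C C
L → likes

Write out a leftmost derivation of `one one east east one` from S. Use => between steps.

S => C C C   [S → C C C]
C C C => one C C   [C → one]
one C C => one one S east C   [C → one S east]
one one S east C => one one east east C   [S → east]
one one east east C => one one east east one   [C → one]

S => C C C => one C C => one one S east C => one one east east C => one one east east one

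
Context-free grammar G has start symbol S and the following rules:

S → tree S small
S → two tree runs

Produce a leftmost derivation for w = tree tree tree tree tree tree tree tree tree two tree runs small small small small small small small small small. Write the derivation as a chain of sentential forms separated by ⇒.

S ⇒ tree S small ⇒ tree tree S small small ⇒ tree tree tree S small small small ⇒ tree tree tree tree S small small small small ⇒ tree tree tree tree tree S small small small small small ⇒ tree tree tree tree tree tree S small small small small small small ⇒ tree tree tree tree tree tree tree S small small small small small small small ⇒ tree tree tree tree tree tree tree tree S small small small small small small small small ⇒ tree tree tree tree tree tree tree tree tree S small small small small small small small small small ⇒ tree tree tree tree tree tree tree tree tree two tree runs small small small small small small small small small

S ⇒ tree S small   [S → tree S small]
tree S small ⇒ tree tree S small small   [S → tree S small]
tree tree S small small ⇒ tree tree tree S small small small   [S → tree S small]
tree tree tree S small small small ⇒ tree tree tree tree S small small small small   [S → tree S small]
tree tree tree tree S small small small small ⇒ tree tree tree tree tree S small small small small small   [S → tree S small]
tree tree tree tree tree S small small small small small ⇒ tree tree tree tree tree tree S small small small small small small   [S → tree S small]
tree tree tree tree tree tree S small small small small small small ⇒ tree tree tree tree tree tree tree S small small small small small small small   [S → tree S small]
tree tree tree tree tree tree tree S small small small small small small small ⇒ tree tree tree tree tree tree tree tree S small small small small small small small small   [S → tree S small]
tree tree tree tree tree tree tree tree S small small small small small small small small ⇒ tree tree tree tree tree tree tree tree tree S small small small small small small small small small   [S → tree S small]
tree tree tree tree tree tree tree tree tree S small small small small small small small small small ⇒ tree tree tree tree tree tree tree tree tree two tree runs small small small small small small small small small   [S → two tree runs]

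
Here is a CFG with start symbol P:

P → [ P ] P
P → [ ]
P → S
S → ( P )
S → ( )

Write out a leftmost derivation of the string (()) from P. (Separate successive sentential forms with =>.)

P => S   [P → S]
S => (P)   [S → ( P )]
(P) => (S)   [P → S]
(S) => (())   [S → ( )]

P => S => (P) => (S) => (())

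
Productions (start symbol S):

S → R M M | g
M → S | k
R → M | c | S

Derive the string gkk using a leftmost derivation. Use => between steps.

S => RMM   [S → R M M]
RMM => MMM   [R → M]
MMM => SMM   [M → S]
SMM => gMM   [S → g]
gMM => gkM   [M → k]
gkM => gkk   [M → k]

S => RMM => MMM => SMM => gMM => gkM => gkk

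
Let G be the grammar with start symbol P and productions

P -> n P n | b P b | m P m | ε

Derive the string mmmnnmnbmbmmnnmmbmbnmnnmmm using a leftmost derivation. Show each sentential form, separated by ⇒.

P ⇒ mPm   [P -> m P m]
mPm ⇒ mmPmm   [P -> m P m]
mmPmm ⇒ mmmPmmm   [P -> m P m]
mmmPmmm ⇒ mmmnPnmmm   [P -> n P n]
mmmnPnmmm ⇒ mmmnnPnnmmm   [P -> n P n]
mmmnnPnnmmm ⇒ mmmnnmPmnnmmm   [P -> m P m]
mmmnnmPmnnmmm ⇒ mmmnnmnPnmnnmmm   [P -> n P n]
mmmnnmnPnmnnmmm ⇒ mmmnnmnbPbnmnnmmm   [P -> b P b]
mmmnnmnbPbnmnnmmm ⇒ mmmnnmnbmPmbnmnnmmm   [P -> m P m]
mmmnnmnbmPmbnmnnmmm ⇒ mmmnnmnbmbPbmbnmnnmmm   [P -> b P b]
mmmnnmnbmbPbmbnmnnmmm ⇒ mmmnnmnbmbmPmbmbnmnnmmm   [P -> m P m]
mmmnnmnbmbmPmbmbnmnnmmm ⇒ mmmnnmnbmbmmPmmbmbnmnnmmm   [P -> m P m]
mmmnnmnbmbmmPmmbmbnmnnmmm ⇒ mmmnnmnbmbmmnPnmmbmbnmnnmmm   [P -> n P n]
mmmnnmnbmbmmnPnmmbmbnmnnmmm ⇒ mmmnnmnbmbmmnnmmbmbnmnnmmm   [P -> ε]

P ⇒ mPm ⇒ mmPmm ⇒ mmmPmmm ⇒ mmmnPnmmm ⇒ mmmnnPnnmmm ⇒ mmmnnmPmnnmmm ⇒ mmmnnmnPnmnnmmm ⇒ mmmnnmnbPbnmnnmmm ⇒ mmmnnmnbmPmbnmnnmmm ⇒ mmmnnmnbmbPbmbnmnnmmm ⇒ mmmnnmnbmbmPmbmbnmnnmmm ⇒ mmmnnmnbmbmmPmmbmbnmnnmmm ⇒ mmmnnmnbmbmmnPnmmbmbnmnnmmm ⇒ mmmnnmnbmbmmnnmmbmbnmnnmmm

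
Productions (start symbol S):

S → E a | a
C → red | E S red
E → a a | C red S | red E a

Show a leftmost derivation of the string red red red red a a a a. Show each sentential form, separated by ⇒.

S ⇒ E a ⇒ red E a a ⇒ red red E a a a ⇒ red red C red S a a a ⇒ red red red red S a a a ⇒ red red red red a a a a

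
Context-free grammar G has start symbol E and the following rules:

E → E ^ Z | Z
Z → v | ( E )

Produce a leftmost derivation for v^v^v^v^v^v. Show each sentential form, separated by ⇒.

E ⇒ E^Z ⇒ E^Z^Z ⇒ E^Z^Z^Z ⇒ E^Z^Z^Z^Z ⇒ E^Z^Z^Z^Z^Z ⇒ Z^Z^Z^Z^Z^Z ⇒ v^Z^Z^Z^Z^Z ⇒ v^v^Z^Z^Z^Z ⇒ v^v^v^Z^Z^Z ⇒ v^v^v^v^Z^Z ⇒ v^v^v^v^v^Z ⇒ v^v^v^v^v^v

E ⇒ E^Z   [E → E ^ Z]
E^Z ⇒ E^Z^Z   [E → E ^ Z]
E^Z^Z ⇒ E^Z^Z^Z   [E → E ^ Z]
E^Z^Z^Z ⇒ E^Z^Z^Z^Z   [E → E ^ Z]
E^Z^Z^Z^Z ⇒ E^Z^Z^Z^Z^Z   [E → E ^ Z]
E^Z^Z^Z^Z^Z ⇒ Z^Z^Z^Z^Z^Z   [E → Z]
Z^Z^Z^Z^Z^Z ⇒ v^Z^Z^Z^Z^Z   [Z → v]
v^Z^Z^Z^Z^Z ⇒ v^v^Z^Z^Z^Z   [Z → v]
v^v^Z^Z^Z^Z ⇒ v^v^v^Z^Z^Z   [Z → v]
v^v^v^Z^Z^Z ⇒ v^v^v^v^Z^Z   [Z → v]
v^v^v^v^Z^Z ⇒ v^v^v^v^v^Z   [Z → v]
v^v^v^v^v^Z ⇒ v^v^v^v^v^v   [Z → v]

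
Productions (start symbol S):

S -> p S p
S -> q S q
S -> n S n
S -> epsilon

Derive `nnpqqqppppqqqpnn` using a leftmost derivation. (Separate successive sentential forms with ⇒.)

S ⇒ nSn ⇒ nnSnn ⇒ nnpSpnn ⇒ nnpqSqpnn ⇒ nnpqqSqqpnn ⇒ nnpqqqSqqqpnn ⇒ nnpqqqpSpqqqpnn ⇒ nnpqqqppSppqqqpnn ⇒ nnpqqqppppqqqpnn

S ⇒ nSn   [S -> n S n]
nSn ⇒ nnSnn   [S -> n S n]
nnSnn ⇒ nnpSpnn   [S -> p S p]
nnpSpnn ⇒ nnpqSqpnn   [S -> q S q]
nnpqSqpnn ⇒ nnpqqSqqpnn   [S -> q S q]
nnpqqSqqpnn ⇒ nnpqqqSqqqpnn   [S -> q S q]
nnpqqqSqqqpnn ⇒ nnpqqqpSpqqqpnn   [S -> p S p]
nnpqqqpSpqqqpnn ⇒ nnpqqqppSppqqqpnn   [S -> p S p]
nnpqqqppSppqqqpnn ⇒ nnpqqqppppqqqpnn   [S -> epsilon]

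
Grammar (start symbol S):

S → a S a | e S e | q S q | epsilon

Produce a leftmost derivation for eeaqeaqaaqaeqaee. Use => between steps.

S => eSe => eeSee => eeaSaee => eeaqSqaee => eeaqeSeqaee => eeaqeaSaeqaee => eeaqeaqSqaeqaee => eeaqeaqaSaqaeqaee => eeaqeaqaaqaeqaee

S => eSe   [S → e S e]
eSe => eeSee   [S → e S e]
eeSee => eeaSaee   [S → a S a]
eeaSaee => eeaqSqaee   [S → q S q]
eeaqSqaee => eeaqeSeqaee   [S → e S e]
eeaqeSeqaee => eeaqeaSaeqaee   [S → a S a]
eeaqeaSaeqaee => eeaqeaqSqaeqaee   [S → q S q]
eeaqeaqSqaeqaee => eeaqeaqaSaqaeqaee   [S → a S a]
eeaqeaqaSaqaeqaee => eeaqeaqaaqaeqaee   [S → epsilon]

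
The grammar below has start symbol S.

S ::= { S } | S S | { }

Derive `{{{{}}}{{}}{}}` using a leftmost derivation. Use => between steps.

S => {S} => {SS} => {SSS} => {{S}SS} => {{{S}}SS} => {{{{}}}SS} => {{{{}}}{S}S} => {{{{}}}{{}}S} => {{{{}}}{{}}{}}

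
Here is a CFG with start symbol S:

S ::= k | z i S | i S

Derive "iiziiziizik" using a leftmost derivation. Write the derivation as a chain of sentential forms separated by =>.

S => iS => iiS => iiziS => iiziiS => iiziiziS => iiziiziiS => iiziiziiziS => iiziiziizik

S => iS   [S ::= i S]
iS => iiS   [S ::= i S]
iiS => iiziS   [S ::= z i S]
iiziS => iiziiS   [S ::= i S]
iiziiS => iiziiziS   [S ::= z i S]
iiziiziS => iiziiziiS   [S ::= i S]
iiziiziiS => iiziiziiziS   [S ::= z i S]
iiziiziiziS => iiziiziizik   [S ::= k]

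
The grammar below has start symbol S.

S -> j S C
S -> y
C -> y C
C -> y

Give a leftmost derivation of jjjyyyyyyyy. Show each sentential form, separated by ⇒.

S ⇒ jSC   [S -> j S C]
jSC ⇒ jjSCC   [S -> j S C]
jjSCC ⇒ jjjSCCC   [S -> j S C]
jjjSCCC ⇒ jjjyCCC   [S -> y]
jjjyCCC ⇒ jjjyyCCC   [C -> y C]
jjjyyCCC ⇒ jjjyyyCCC   [C -> y C]
jjjyyyCCC ⇒ jjjyyyyCCC   [C -> y C]
jjjyyyyCCC ⇒ jjjyyyyyCCC   [C -> y C]
jjjyyyyyCCC ⇒ jjjyyyyyyCC   [C -> y]
jjjyyyyyyCC ⇒ jjjyyyyyyyC   [C -> y]
jjjyyyyyyyC ⇒ jjjyyyyyyyy   [C -> y]

S ⇒ jSC ⇒ jjSCC ⇒ jjjSCCC ⇒ jjjyCCC ⇒ jjjyyCCC ⇒ jjjyyyCCC ⇒ jjjyyyyCCC ⇒ jjjyyyyyCCC ⇒ jjjyyyyyyCC ⇒ jjjyyyyyyyC ⇒ jjjyyyyyyyy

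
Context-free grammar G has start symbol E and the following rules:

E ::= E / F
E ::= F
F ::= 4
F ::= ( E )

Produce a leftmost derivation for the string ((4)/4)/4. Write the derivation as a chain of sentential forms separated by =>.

E => E/F   [E ::= E / F]
E/F => F/F   [E ::= F]
F/F => (E)/F   [F ::= ( E )]
(E)/F => (E/F)/F   [E ::= E / F]
(E/F)/F => (F/F)/F   [E ::= F]
(F/F)/F => ((E)/F)/F   [F ::= ( E )]
((E)/F)/F => ((F)/F)/F   [E ::= F]
((F)/F)/F => ((4)/F)/F   [F ::= 4]
((4)/F)/F => ((4)/4)/F   [F ::= 4]
((4)/4)/F => ((4)/4)/4   [F ::= 4]

E => E/F => F/F => (E)/F => (E/F)/F => (F/F)/F => ((E)/F)/F => ((F)/F)/F => ((4)/F)/F => ((4)/4)/F => ((4)/4)/4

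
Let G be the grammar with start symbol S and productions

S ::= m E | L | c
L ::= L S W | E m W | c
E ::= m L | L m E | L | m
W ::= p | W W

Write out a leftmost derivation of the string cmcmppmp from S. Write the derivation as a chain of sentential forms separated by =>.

S => L   [S ::= L]
L => EmW   [L ::= E m W]
EmW => LmEmW   [E ::= L m E]
LmEmW => cmEmW   [L ::= c]
cmEmW => cmLmW   [E ::= L]
cmLmW => cmEmWmW   [L ::= E m W]
cmEmWmW => cmLmWmW   [E ::= L]
cmLmWmW => cmcmWmW   [L ::= c]
cmcmWmW => cmcmWWmW   [W ::= W W]
cmcmWWmW => cmcmpWmW   [W ::= p]
cmcmpWmW => cmcmppmW   [W ::= p]
cmcmppmW => cmcmppmp   [W ::= p]

S=>L=>EmW=>LmEmW=>cmEmW=>cmLmW=>cmEmWmW=>cmLmWmW=>cmcmWmW=>cmcmWWmW=>cmcmpWmW=>cmcmppmW=>cmcmppmp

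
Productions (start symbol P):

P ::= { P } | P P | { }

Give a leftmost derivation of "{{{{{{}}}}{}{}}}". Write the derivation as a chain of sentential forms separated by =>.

P => {P} => {{P}} => {{PP}} => {{PPP}} => {{{P}PP}} => {{{{P}}PP}} => {{{{{P}}}PP}} => {{{{{{}}}}PP}} => {{{{{{}}}}{}P}} => {{{{{{}}}}{}{}}}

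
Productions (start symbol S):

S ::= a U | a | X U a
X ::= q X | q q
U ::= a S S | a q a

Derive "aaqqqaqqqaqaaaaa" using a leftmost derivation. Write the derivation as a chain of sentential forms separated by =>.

S => aU   [S ::= a U]
aU => aaSS   [U ::= a S S]
aaSS => aaXUaS   [S ::= X U a]
aaXUaS => aaqXUaS   [X ::= q X]
aaqXUaS => aaqqqUaS   [X ::= q q]
aaqqqUaS => aaqqqaSSaS   [U ::= a S S]
aaqqqaSSaS => aaqqqaXUaSaS   [S ::= X U a]
aaqqqaXUaSaS => aaqqqaqXUaSaS   [X ::= q X]
aaqqqaqXUaSaS => aaqqqaqqqUaSaS   [X ::= q q]
aaqqqaqqqUaSaS => aaqqqaqqqaqaaSaS   [U ::= a q a]
aaqqqaqqqaqaaSaS => aaqqqaqqqaqaaaaS   [S ::= a]
aaqqqaqqqaqaaaaS => aaqqqaqqqaqaaaaa   [S ::= a]

S => aU => aaSS => aaXUaS => aaqXUaS => aaqqqUaS => aaqqqaSSaS => aaqqqaXUaSaS => aaqqqaqXUaSaS => aaqqqaqqqUaSaS => aaqqqaqqqaqaaSaS => aaqqqaqqqaqaaaaS => aaqqqaqqqaqaaaaa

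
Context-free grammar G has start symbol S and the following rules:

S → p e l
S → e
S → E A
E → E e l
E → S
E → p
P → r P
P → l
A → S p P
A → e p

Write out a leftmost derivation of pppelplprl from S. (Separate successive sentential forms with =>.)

S=>EA=>pA=>pSpP=>pEApP=>ppApP=>ppSpPpP=>pppelpPpP=>pppelplpP=>pppelplprP=>pppelplprl

S => EA   [S → E A]
EA => pA   [E → p]
pA => pSpP   [A → S p P]
pSpP => pEApP   [S → E A]
pEApP => ppApP   [E → p]
ppApP => ppSpPpP   [A → S p P]
ppSpPpP => pppelpPpP   [S → p e l]
pppelpPpP => pppelplpP   [P → l]
pppelplpP => pppelplprP   [P → r P]
pppelplprP => pppelplprl   [P → l]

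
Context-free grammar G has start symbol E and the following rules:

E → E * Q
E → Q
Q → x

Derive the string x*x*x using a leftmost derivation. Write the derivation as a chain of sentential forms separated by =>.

E => E*Q   [E → E * Q]
E*Q => E*Q*Q   [E → E * Q]
E*Q*Q => Q*Q*Q   [E → Q]
Q*Q*Q => x*Q*Q   [Q → x]
x*Q*Q => x*x*Q   [Q → x]
x*x*Q => x*x*x   [Q → x]

E=>E*Q=>E*Q*Q=>Q*Q*Q=>x*Q*Q=>x*x*Q=>x*x*x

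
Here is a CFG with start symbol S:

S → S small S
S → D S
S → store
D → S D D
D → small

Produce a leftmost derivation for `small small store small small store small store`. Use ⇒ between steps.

S ⇒ D S ⇒ small S ⇒ small S small S ⇒ small D S small S ⇒ small S D D S small S ⇒ small D S D D S small S ⇒ small small S D D S small S ⇒ small small store D D S small S ⇒ small small store small D S small S ⇒ small small store small small S small S ⇒ small small store small small store small S ⇒ small small store small small store small store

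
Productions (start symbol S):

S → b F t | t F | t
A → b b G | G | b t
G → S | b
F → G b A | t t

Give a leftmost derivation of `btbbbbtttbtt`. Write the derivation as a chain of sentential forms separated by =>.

S => bFt   [S → b F t]
bFt => bGbAt   [F → G b A]
bGbAt => bSbAt   [G → S]
bSbAt => btFbAt   [S → t F]
btFbAt => btGbAbAt   [F → G b A]
btGbAbAt => btbbAbAt   [G → b]
btbbAbAt => btbbbbGbAt   [A → b b G]
btbbbbGbAt => btbbbbSbAt   [G → S]
btbbbbSbAt => btbbbbtFbAt   [S → t F]
btbbbbtFbAt => btbbbbtttbAt   [F → t t]
btbbbbtttbAt => btbbbbtttbGt   [A → G]
btbbbbtttbGt => btbbbbtttbSt   [G → S]
btbbbbtttbSt => btbbbbtttbtt   [S → t]

S=>bFt=>bGbAt=>bSbAt=>btFbAt=>btGbAbAt=>btbbAbAt=>btbbbbGbAt=>btbbbbSbAt=>btbbbbtFbAt=>btbbbbtttbAt=>btbbbbtttbGt=>btbbbbtttbSt=>btbbbbtttbtt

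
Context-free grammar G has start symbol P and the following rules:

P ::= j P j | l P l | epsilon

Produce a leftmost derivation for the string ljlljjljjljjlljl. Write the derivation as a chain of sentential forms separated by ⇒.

P⇒lPl⇒ljPjl⇒ljlPljl⇒ljllPlljl⇒ljlljPjlljl⇒ljlljjPjjlljl⇒ljlljjlPljjlljl⇒ljlljjljPjljjlljl⇒ljlljjljjljjlljl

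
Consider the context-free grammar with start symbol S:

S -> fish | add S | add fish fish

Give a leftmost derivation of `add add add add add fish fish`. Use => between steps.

S => add S => add add S => add add add S => add add add add S => add add add add add fish fish

S => add S   [S -> add S]
add S => add add S   [S -> add S]
add add S => add add add S   [S -> add S]
add add add S => add add add add S   [S -> add S]
add add add add S => add add add add add fish fish   [S -> add fish fish]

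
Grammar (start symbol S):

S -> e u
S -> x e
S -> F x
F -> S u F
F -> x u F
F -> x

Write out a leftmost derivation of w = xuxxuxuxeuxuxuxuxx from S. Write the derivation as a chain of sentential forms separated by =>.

S=>Fx=>xuFx=>xuSuFx=>xuFxuFx=>xuxxuFx=>xuxxuxuFx=>xuxxuxuSuFx=>xuxxuxuxeuFx=>xuxxuxuxeuxuFx=>xuxxuxuxeuxuxuFx=>xuxxuxuxeuxuxuxuFx=>xuxxuxuxeuxuxuxuxx

S => Fx   [S -> F x]
Fx => xuFx   [F -> x u F]
xuFx => xuSuFx   [F -> S u F]
xuSuFx => xuFxuFx   [S -> F x]
xuFxuFx => xuxxuFx   [F -> x]
xuxxuFx => xuxxuxuFx   [F -> x u F]
xuxxuxuFx => xuxxuxuSuFx   [F -> S u F]
xuxxuxuSuFx => xuxxuxuxeuFx   [S -> x e]
xuxxuxuxeuFx => xuxxuxuxeuxuFx   [F -> x u F]
xuxxuxuxeuxuFx => xuxxuxuxeuxuxuFx   [F -> x u F]
xuxxuxuxeuxuxuFx => xuxxuxuxeuxuxuxuFx   [F -> x u F]
xuxxuxuxeuxuxuxuFx => xuxxuxuxeuxuxuxuxx   [F -> x]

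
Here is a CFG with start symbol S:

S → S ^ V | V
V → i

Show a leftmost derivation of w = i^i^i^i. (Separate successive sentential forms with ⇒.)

S ⇒ S^V   [S → S ^ V]
S^V ⇒ S^V^V   [S → S ^ V]
S^V^V ⇒ S^V^V^V   [S → S ^ V]
S^V^V^V ⇒ V^V^V^V   [S → V]
V^V^V^V ⇒ i^V^V^V   [V → i]
i^V^V^V ⇒ i^i^V^V   [V → i]
i^i^V^V ⇒ i^i^i^V   [V → i]
i^i^i^V ⇒ i^i^i^i   [V → i]

S ⇒ S^V ⇒ S^V^V ⇒ S^V^V^V ⇒ V^V^V^V ⇒ i^V^V^V ⇒ i^i^V^V ⇒ i^i^i^V ⇒ i^i^i^i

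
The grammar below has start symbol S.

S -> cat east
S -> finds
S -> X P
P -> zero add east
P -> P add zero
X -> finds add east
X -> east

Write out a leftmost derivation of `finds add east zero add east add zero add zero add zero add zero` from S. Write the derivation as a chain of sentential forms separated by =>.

S => X P => finds add east P => finds add east P add zero => finds add east P add zero add zero => finds add east P add zero add zero add zero => finds add east P add zero add zero add zero add zero => finds add east zero add east add zero add zero add zero add zero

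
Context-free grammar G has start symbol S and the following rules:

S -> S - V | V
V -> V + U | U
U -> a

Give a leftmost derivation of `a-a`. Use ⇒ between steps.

S ⇒ S-V ⇒ V-V ⇒ U-V ⇒ a-V ⇒ a-U ⇒ a-a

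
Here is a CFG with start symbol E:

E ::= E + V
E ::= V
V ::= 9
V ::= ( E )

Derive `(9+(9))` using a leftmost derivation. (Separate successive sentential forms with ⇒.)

E⇒V⇒(E)⇒(E+V)⇒(V+V)⇒(9+V)⇒(9+(E))⇒(9+(V))⇒(9+(9))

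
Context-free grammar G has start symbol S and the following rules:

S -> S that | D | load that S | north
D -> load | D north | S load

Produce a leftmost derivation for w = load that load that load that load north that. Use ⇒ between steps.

S ⇒ load that S   [S -> load that S]
load that S ⇒ load that S that   [S -> S that]
load that S that ⇒ load that D that   [S -> D]
load that D that ⇒ load that D north that   [D -> D north]
load that D north that ⇒ load that S load north that   [D -> S load]
load that S load north that ⇒ load that load that S load north that   [S -> load that S]
load that load that S load north that ⇒ load that load that S that load north that   [S -> S that]
load that load that S that load north that ⇒ load that load that D that load north that   [S -> D]
load that load that D that load north that ⇒ load that load that load that load north that   [D -> load]

S ⇒ load that S ⇒ load that S that ⇒ load that D that ⇒ load that D north that ⇒ load that S load north that ⇒ load that load that S load north that ⇒ load that load that S that load north that ⇒ load that load that D that load north that ⇒ load that load that load that load north that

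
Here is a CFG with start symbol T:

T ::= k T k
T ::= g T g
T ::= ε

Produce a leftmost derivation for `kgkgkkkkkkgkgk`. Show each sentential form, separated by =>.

T => kTk => kgTgk => kgkTkgk => kgkgTgkgk => kgkgkTkgkgk => kgkgkkTkkgkgk => kgkgkkkTkkkgkgk => kgkgkkkkkkgkgk

T => kTk   [T ::= k T k]
kTk => kgTgk   [T ::= g T g]
kgTgk => kgkTkgk   [T ::= k T k]
kgkTkgk => kgkgTgkgk   [T ::= g T g]
kgkgTgkgk => kgkgkTkgkgk   [T ::= k T k]
kgkgkTkgkgk => kgkgkkTkkgkgk   [T ::= k T k]
kgkgkkTkkgkgk => kgkgkkkTkkkgkgk   [T ::= k T k]
kgkgkkkTkkkgkgk => kgkgkkkkkkgkgk   [T ::= ε]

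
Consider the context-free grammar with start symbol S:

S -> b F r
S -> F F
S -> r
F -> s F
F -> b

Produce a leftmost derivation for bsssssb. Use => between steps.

S => FF => bF => bsF => bssF => bsssF => bssssF => bsssssF => bsssssb

S => FF   [S -> F F]
FF => bF   [F -> b]
bF => bsF   [F -> s F]
bsF => bssF   [F -> s F]
bssF => bsssF   [F -> s F]
bsssF => bssssF   [F -> s F]
bssssF => bsssssF   [F -> s F]
bsssssF => bsssssb   [F -> b]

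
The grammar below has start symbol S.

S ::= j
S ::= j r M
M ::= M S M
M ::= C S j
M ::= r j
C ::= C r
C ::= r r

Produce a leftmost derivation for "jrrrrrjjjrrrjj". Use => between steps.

S => jrM => jrMSM => jrCSjSM => jrCrSjSM => jrCrrSjSM => jrrrrrSjSM => jrrrrrjjSM => jrrrrrjjjM => jrrrrrjjjCSj => jrrrrrjjjCrSj => jrrrrrjjjrrrSj => jrrrrrjjjrrrjj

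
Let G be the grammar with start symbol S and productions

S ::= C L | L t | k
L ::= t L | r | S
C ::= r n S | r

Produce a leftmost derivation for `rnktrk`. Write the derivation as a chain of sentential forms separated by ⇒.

S ⇒ CL   [S ::= C L]
CL ⇒ rnSL   [C ::= r n S]
rnSL ⇒ rnkL   [S ::= k]
rnkL ⇒ rnktL   [L ::= t L]
rnktL ⇒ rnktS   [L ::= S]
rnktS ⇒ rnktCL   [S ::= C L]
rnktCL ⇒ rnktrL   [C ::= r]
rnktrL ⇒ rnktrS   [L ::= S]
rnktrS ⇒ rnktrk   [S ::= k]

S⇒CL⇒rnSL⇒rnkL⇒rnktL⇒rnktS⇒rnktCL⇒rnktrL⇒rnktrS⇒rnktrk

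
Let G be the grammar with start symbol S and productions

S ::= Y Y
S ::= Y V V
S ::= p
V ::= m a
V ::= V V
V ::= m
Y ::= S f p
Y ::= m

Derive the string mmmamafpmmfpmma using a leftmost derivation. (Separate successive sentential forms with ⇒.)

S ⇒ YVV   [S ::= Y V V]
YVV ⇒ SfpVV   [Y ::= S f p]
SfpVV ⇒ YVVfpVV   [S ::= Y V V]
YVVfpVV ⇒ SfpVVfpVV   [Y ::= S f p]
SfpVVfpVV ⇒ YVVfpVVfpVV   [S ::= Y V V]
YVVfpVVfpVV ⇒ mVVfpVVfpVV   [Y ::= m]
mVVfpVVfpVV ⇒ mVVVfpVVfpVV   [V ::= V V]
mVVVfpVVfpVV ⇒ mmVVfpVVfpVV   [V ::= m]
mmVVfpVVfpVV ⇒ mmmaVfpVVfpVV   [V ::= m a]
mmmaVfpVVfpVV ⇒ mmmamafpVVfpVV   [V ::= m a]
mmmamafpVVfpVV ⇒ mmmamafpmVfpVV   [V ::= m]
mmmamafpmVfpVV ⇒ mmmamafpmmfpVV   [V ::= m]
mmmamafpmmfpVV ⇒ mmmamafpmmfpmV   [V ::= m]
mmmamafpmmfpmV ⇒ mmmamafpmmfpmma   [V ::= m a]

S ⇒ YVV ⇒ SfpVV ⇒ YVVfpVV ⇒ SfpVVfpVV ⇒ YVVfpVVfpVV ⇒ mVVfpVVfpVV ⇒ mVVVfpVVfpVV ⇒ mmVVfpVVfpVV ⇒ mmmaVfpVVfpVV ⇒ mmmamafpVVfpVV ⇒ mmmamafpmVfpVV ⇒ mmmamafpmmfpVV ⇒ mmmamafpmmfpmV ⇒ mmmamafpmmfpmma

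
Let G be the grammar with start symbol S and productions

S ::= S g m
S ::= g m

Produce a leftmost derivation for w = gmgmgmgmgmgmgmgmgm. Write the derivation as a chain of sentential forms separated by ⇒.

S⇒Sgm⇒Sgmgm⇒Sgmgmgm⇒Sgmgmgmgm⇒Sgmgmgmgmgm⇒Sgmgmgmgmgmgm⇒Sgmgmgmgmgmgmgm⇒Sgmgmgmgmgmgmgmgm⇒gmgmgmgmgmgmgmgmgm

S ⇒ Sgm   [S ::= S g m]
Sgm ⇒ Sgmgm   [S ::= S g m]
Sgmgm ⇒ Sgmgmgm   [S ::= S g m]
Sgmgmgm ⇒ Sgmgmgmgm   [S ::= S g m]
Sgmgmgmgm ⇒ Sgmgmgmgmgm   [S ::= S g m]
Sgmgmgmgmgm ⇒ Sgmgmgmgmgmgm   [S ::= S g m]
Sgmgmgmgmgmgm ⇒ Sgmgmgmgmgmgmgm   [S ::= S g m]
Sgmgmgmgmgmgmgm ⇒ Sgmgmgmgmgmgmgmgm   [S ::= S g m]
Sgmgmgmgmgmgmgmgm ⇒ gmgmgmgmgmgmgmgmgm   [S ::= g m]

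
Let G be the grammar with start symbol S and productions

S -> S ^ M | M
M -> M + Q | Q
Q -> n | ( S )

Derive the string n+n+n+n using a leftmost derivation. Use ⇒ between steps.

S ⇒ M ⇒ M+Q ⇒ M+Q+Q ⇒ M+Q+Q+Q ⇒ Q+Q+Q+Q ⇒ n+Q+Q+Q ⇒ n+n+Q+Q ⇒ n+n+n+Q ⇒ n+n+n+n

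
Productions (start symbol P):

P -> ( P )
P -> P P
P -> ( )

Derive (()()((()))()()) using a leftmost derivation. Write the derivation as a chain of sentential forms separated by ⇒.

P ⇒ (P) ⇒ (PP) ⇒ (PPP) ⇒ (()PP) ⇒ (()PPP) ⇒ (()PPPP) ⇒ (()()PPP) ⇒ (()()(P)PP) ⇒ (()()((P))PP) ⇒ (()()((()))PP) ⇒ (()()((()))()P) ⇒ (()()((()))()())

P ⇒ (P)   [P -> ( P )]
(P) ⇒ (PP)   [P -> P P]
(PP) ⇒ (PPP)   [P -> P P]
(PPP) ⇒ (()PP)   [P -> ( )]
(()PP) ⇒ (()PPP)   [P -> P P]
(()PPP) ⇒ (()PPPP)   [P -> P P]
(()PPPP) ⇒ (()()PPP)   [P -> ( )]
(()()PPP) ⇒ (()()(P)PP)   [P -> ( P )]
(()()(P)PP) ⇒ (()()((P))PP)   [P -> ( P )]
(()()((P))PP) ⇒ (()()((()))PP)   [P -> ( )]
(()()((()))PP) ⇒ (()()((()))()P)   [P -> ( )]
(()()((()))()P) ⇒ (()()((()))()())   [P -> ( )]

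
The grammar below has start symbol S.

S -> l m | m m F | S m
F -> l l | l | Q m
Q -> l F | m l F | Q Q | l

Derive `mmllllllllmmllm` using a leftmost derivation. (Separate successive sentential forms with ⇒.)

S⇒mmF⇒mmQm⇒mmQQm⇒mmQQQm⇒mmQQQQm⇒mmlFQQQm⇒mmlllQQQm⇒mmllllFQQm⇒mmllllllQQm⇒mmlllllllFQm⇒mmlllllllQmQm⇒mmllllllllmQm⇒mmllllllllmmlFm⇒mmllllllllmmllm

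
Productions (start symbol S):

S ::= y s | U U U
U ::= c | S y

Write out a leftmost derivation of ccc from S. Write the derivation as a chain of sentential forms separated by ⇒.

S ⇒ UUU   [S ::= U U U]
UUU ⇒ cUU   [U ::= c]
cUU ⇒ ccU   [U ::= c]
ccU ⇒ ccc   [U ::= c]

S ⇒ UUU ⇒ cUU ⇒ ccU ⇒ ccc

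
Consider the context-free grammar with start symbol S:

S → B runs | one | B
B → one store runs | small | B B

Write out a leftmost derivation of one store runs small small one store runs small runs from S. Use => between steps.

S => B runs => B B runs => B B B runs => B B B B runs => B B B B B runs => one store runs B B B B runs => one store runs small B B B runs => one store runs small small B B runs => one store runs small small one store runs B runs => one store runs small small one store runs small runs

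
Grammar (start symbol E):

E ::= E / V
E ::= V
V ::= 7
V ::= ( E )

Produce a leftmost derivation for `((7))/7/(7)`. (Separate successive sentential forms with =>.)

E => E/V   [E ::= E / V]
E/V => E/V/V   [E ::= E / V]
E/V/V => V/V/V   [E ::= V]
V/V/V => (E)/V/V   [V ::= ( E )]
(E)/V/V => (V)/V/V   [E ::= V]
(V)/V/V => ((E))/V/V   [V ::= ( E )]
((E))/V/V => ((V))/V/V   [E ::= V]
((V))/V/V => ((7))/V/V   [V ::= 7]
((7))/V/V => ((7))/7/V   [V ::= 7]
((7))/7/V => ((7))/7/(E)   [V ::= ( E )]
((7))/7/(E) => ((7))/7/(V)   [E ::= V]
((7))/7/(V) => ((7))/7/(7)   [V ::= 7]

E => E/V => E/V/V => V/V/V => (E)/V/V => (V)/V/V => ((E))/V/V => ((V))/V/V => ((7))/V/V => ((7))/7/V => ((7))/7/(E) => ((7))/7/(V) => ((7))/7/(7)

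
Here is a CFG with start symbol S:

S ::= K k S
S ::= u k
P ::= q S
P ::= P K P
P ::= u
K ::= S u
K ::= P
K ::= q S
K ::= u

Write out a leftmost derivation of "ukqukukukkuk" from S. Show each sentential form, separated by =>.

S => KkS   [S ::= K k S]
KkS => ukS   [K ::= u]
ukS => ukKkS   [S ::= K k S]
ukKkS => ukqSkS   [K ::= q S]
ukqSkS => ukqKkSkS   [S ::= K k S]
ukqKkSkS => ukqSukSkS   [K ::= S u]
ukqSukSkS => ukqukukSkS   [S ::= u k]
ukqukukSkS => ukqukukukkS   [S ::= u k]
ukqukukukkS => ukqukukukkuk   [S ::= u k]

S => KkS => ukS => ukKkS => ukqSkS => ukqKkSkS => ukqSukSkS => ukqukukSkS => ukqukukukkS => ukqukukukkuk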